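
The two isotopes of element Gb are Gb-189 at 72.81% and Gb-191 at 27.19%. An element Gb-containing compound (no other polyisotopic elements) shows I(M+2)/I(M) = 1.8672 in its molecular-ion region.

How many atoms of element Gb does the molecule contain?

For n independent Gb atoms, I(M+2)/I(M) = n · (abundance Gb-191) / (abundance Gb-189) = n · 0.2719/0.7281.
n = 1.8672 × 0.7281/0.2719 = 5.00 ≈ 5

5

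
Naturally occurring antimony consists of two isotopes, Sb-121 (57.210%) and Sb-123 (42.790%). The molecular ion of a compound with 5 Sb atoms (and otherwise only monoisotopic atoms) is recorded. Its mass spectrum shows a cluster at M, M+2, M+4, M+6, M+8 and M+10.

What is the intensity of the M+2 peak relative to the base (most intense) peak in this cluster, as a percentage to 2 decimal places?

Term probabilities: M 0.0613, M+2 0.2292, M+4 0.3428, M+6 0.2564, M+8 0.0959, M+10 0.0143. Base peak = M+4.
P(M+4) = C(5,2) × 0.57210^3 × 0.42790^2 = 10 × 0.18724742 × 0.18309841 = 0.342847 (base)
P(M+2) = C(5,1) × 0.57210^4 × 0.42790^1 = 5 × 0.10712425 × 0.4279 = 0.229192
Relative intensity = 0.229192 / 0.342847 × 100 = 66.85

66.85%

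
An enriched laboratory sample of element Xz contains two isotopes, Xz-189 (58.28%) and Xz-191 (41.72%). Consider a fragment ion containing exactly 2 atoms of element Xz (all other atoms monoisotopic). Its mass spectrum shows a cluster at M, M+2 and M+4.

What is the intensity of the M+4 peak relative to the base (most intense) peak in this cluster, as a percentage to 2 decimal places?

Binomial terms of (0.5828 + 0.4172)^2: M 0.3397, M+2 0.4863, M+4 0.1741 → M+2 is the base peak.
P(M+2) = C(2,1) × 0.5828^1 × 0.4172^1 = 2 × 0.5828 × 0.4172 = 0.486288 (base)
P(M+4) = C(2,2) × 0.5828^0 × 0.4172^2 = 1 × 1.0000 × 0.17405584 = 0.174056
Relative intensity = 0.174056 / 0.486288 × 100 = 35.79

35.79%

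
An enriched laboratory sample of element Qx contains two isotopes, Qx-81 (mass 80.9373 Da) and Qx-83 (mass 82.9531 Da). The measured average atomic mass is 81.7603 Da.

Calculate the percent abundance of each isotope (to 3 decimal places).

With x = fraction of Qx-81 (so Qx-83 is 1 − x):
80.9373·x + 82.9531·(1 − x) = 81.7603
(80.9373 − 82.9531)·x = 81.7603 − 82.9531
x = -1.1928 / -2.0158 = 0.59173 → 59.173% Qx-81, 40.827% Qx-83.

Qx-81: 59.173%, Qx-83: 40.827%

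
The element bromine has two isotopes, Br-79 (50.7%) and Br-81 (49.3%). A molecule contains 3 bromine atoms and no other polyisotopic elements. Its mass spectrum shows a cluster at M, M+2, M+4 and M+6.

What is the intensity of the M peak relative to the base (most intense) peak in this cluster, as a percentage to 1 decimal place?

Binomial terms of (0.507 + 0.493)^3: M 0.1303, M+2 0.3802, M+4 0.3697, M+6 0.1198 → M+2 is the base peak.
P(M+2) = C(3,1) × 0.507^2 × 0.493^1 = 3 × 0.257049 × 0.4930 = 0.380175 (base)
P(M) = C(3,0) × 0.507^3 × 0.493^0 = 1 × 0.13032384 × 1.0000 = 0.130324
Relative intensity = 0.130324 / 0.380175 × 100 = 34.3

34.3%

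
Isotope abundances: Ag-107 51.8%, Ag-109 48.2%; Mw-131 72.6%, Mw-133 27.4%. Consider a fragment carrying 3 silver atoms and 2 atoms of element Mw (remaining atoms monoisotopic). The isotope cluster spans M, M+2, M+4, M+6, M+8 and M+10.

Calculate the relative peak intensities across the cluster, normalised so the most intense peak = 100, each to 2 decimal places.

Silver pattern (n=3): 0.13899183 : 0.3879965 : 0.3610315 : 0.11198017
Element Mw pattern (n=2): 0.527076 : 0.397848 : 0.075076
Convolve the two distributions (both contribute in 2-u steps):
  M: 0.13899183×0.527076 = 0.073259
  M+2: 0.13899183×0.397848 + 0.3879965×0.527076 = 0.259801
  M+4: 0.13899183×0.075076 + 0.3879965×0.397848 + 0.3610315×0.527076 = 0.355090
  M+6: 0.3879965×0.075076 + 0.3610315×0.397848 + 0.11198017×0.527076 = 0.231787
  M+8: 0.3610315×0.075076 + 0.11198017×0.397848 = 0.071656
  M+10: 0.11198017×0.075076 = 0.008407
Scale to base peak (0.355090) = 100: 20.63 : 73.16 : 100.00 : 65.28 : 20.18 : 2.37

20.63 : 73.16 : 100.00 : 65.28 : 20.18 : 2.37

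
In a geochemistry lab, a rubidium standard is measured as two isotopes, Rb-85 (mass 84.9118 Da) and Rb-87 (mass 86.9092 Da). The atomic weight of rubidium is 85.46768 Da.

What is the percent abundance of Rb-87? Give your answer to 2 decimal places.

27.83%

Let x be the fractional abundance of Rb-85; then Rb-87 has abundance 1 − x.
84.9118·x + 86.9092·(1 − x) = 85.46768
(84.9118 − 86.9092)·x = 85.46768 − 86.9092
x = -1.44152 / -1.9974 = 0.72170 → 72.17% Rb-85, 27.83% Rb-87.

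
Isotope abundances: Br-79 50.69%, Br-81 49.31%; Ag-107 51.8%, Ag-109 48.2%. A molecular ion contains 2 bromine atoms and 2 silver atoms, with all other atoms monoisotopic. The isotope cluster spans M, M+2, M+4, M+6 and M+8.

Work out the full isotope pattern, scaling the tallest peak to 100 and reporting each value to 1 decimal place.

Bromine pattern (n=2): 0.25694761 : 0.49990478 : 0.24314761
Silver pattern (n=2): 0.268324 : 0.499352 : 0.232324
Convolve the two distributions (both contribute in 2-u steps):
  M: 0.25694761×0.268324 = 0.068945
  M+2: 0.25694761×0.499352 + 0.49990478×0.268324 = 0.262444
  M+4: 0.25694761×0.232324 + 0.49990478×0.499352 + 0.24314761×0.268324 = 0.374566
  M+6: 0.49990478×0.232324 + 0.24314761×0.499352 = 0.237556
  M+8: 0.24314761×0.232324 = 0.056489
Scale to base peak (0.374566) = 100: 18.4 : 70.1 : 100.0 : 63.4 : 15.1

18.4 : 70.1 : 100.0 : 63.4 : 15.1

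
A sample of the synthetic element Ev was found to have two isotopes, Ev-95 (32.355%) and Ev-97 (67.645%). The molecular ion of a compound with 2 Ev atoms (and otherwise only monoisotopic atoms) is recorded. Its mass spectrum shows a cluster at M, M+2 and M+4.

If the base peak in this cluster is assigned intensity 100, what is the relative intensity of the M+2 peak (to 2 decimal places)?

95.66

Term probabilities: M 0.1047, M+2 0.4377, M+4 0.4576. Base peak = M+4.
P(M+4) = C(2,2) × 0.32355^0 × 0.67645^2 = 1 × 1.0000 × 0.4575846 = 0.457585 (base)
P(M+2) = C(2,1) × 0.32355^1 × 0.67645^1 = 2 × 0.32355 × 0.67645 = 0.437731
Relative intensity = 0.437731 / 0.457585 × 100 = 95.66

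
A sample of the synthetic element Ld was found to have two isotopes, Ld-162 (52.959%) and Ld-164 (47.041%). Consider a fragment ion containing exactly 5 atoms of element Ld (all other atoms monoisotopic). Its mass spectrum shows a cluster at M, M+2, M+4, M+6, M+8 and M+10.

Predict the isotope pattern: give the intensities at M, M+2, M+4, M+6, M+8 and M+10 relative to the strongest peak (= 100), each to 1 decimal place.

12.7 : 56.3 : 100.0 : 88.8 : 39.4 : 7.0

Each Ld atom is independently Ld-162 (p = 0.52959) or Ld-164 (q = 0.47041); the cluster is the binomial expansion (p + q)^5.
P(M) = 0.52959^5 = 0.041658
P(M+2) = 5 × 0.52959^4 × 0.47041^1 = 0.185014
P(M+4) = 10 × 0.52959^3 × 0.47041^2 = 0.328679
P(M+6) = 10 × 0.52959^2 × 0.47041^3 = 0.291950
P(M+8) = 5 × 0.52959^1 × 0.47041^4 = 0.129663
P(M+10) = 0.47041^5 = 0.023035
The M+4 peak is largest (0.328679); scaling to 100 gives 12.7 : 56.3 : 100.0 : 88.8 : 39.4 : 7.0.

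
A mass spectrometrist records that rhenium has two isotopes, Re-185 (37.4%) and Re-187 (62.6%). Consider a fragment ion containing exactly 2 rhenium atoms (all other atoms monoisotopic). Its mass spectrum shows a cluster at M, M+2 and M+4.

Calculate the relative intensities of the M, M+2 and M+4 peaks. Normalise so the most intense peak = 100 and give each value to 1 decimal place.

29.9 : 100.0 : 83.7

Each Re atom is independently Re-185 (p = 0.374) or Re-187 (q = 0.626); the cluster is the binomial expansion (p + q)^2.
P(M) = 0.374^2 = 0.139876
P(M+2) = 2 × 0.374^1 × 0.626^1 = 0.468248
P(M+4) = 0.626^2 = 0.391876
The M+2 peak is largest (0.468248); scaling to 100 gives 29.9 : 100.0 : 83.7.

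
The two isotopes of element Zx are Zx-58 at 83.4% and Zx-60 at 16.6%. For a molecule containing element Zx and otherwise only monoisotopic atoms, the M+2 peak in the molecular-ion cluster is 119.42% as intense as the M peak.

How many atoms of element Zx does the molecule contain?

6

For n independent Zx atoms, I(M+2)/I(M) = n · (abundance Zx-60) / (abundance Zx-58) = n · 0.166/0.834.
n = 1.1942 × 0.834/0.166 = 6.00 ≈ 6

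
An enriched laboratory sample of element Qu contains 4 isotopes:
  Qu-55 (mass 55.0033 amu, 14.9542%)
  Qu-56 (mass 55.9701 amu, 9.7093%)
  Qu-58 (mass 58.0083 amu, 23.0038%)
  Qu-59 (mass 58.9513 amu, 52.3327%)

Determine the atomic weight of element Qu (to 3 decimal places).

57.855 amu

Ar = Σ fᵢ·mᵢ = 0.149542 × 55.0033 + 0.097093 × 55.9701 + 0.230038 × 58.0083 + 0.523327 × 58.9513
= 8.22530 + 5.43430 + 13.34411 + 30.85081 = 57.85452 amu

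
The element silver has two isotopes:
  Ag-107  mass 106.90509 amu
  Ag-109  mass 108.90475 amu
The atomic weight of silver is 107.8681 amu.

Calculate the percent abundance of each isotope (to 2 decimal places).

With x = fraction of Ag-107 (so Ag-109 is 1 − x):
106.90509·x + 108.90475·(1 − x) = 107.8681
(106.90509 − 108.90475)·x = 107.8681 − 108.90475
x = -1.03665 / -1.99966 = 0.51841 → 51.84% Ag-107, 48.16% Ag-109.

Ag-107: 51.84%, Ag-109: 48.16%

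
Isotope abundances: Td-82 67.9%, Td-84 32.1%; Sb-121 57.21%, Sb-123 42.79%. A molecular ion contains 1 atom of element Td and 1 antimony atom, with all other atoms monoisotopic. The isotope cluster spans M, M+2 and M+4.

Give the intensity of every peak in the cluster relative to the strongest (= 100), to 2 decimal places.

Element Td pattern (n=1): 0.6790 : 0.3210
Antimony pattern (n=1): 0.5721 : 0.4279
Convolve the two distributions (both contribute in 2-u steps):
  M: 0.6790×0.5721 = 0.388456
  M+2: 0.6790×0.4279 + 0.3210×0.5721 = 0.474188
  M+4: 0.3210×0.4279 = 0.137356
Scale to base peak (0.474188) = 100: 81.92 : 100.00 : 28.97

81.92 : 100.00 : 28.97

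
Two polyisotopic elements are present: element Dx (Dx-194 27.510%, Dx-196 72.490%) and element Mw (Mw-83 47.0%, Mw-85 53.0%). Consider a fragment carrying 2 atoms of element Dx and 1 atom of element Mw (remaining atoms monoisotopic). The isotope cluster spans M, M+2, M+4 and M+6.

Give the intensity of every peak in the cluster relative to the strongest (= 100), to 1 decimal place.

7.8 : 49.6 : 100.0 : 60.8

Element Dx pattern (n=2): 0.07568001 : 0.39883998 : 0.52548001
Element Mw pattern (n=1): 0.4700 : 0.5300
Convolve the two distributions (both contribute in 2-u steps):
  M: 0.07568001×0.4700 = 0.035570
  M+2: 0.07568001×0.5300 + 0.39883998×0.4700 = 0.227565
  M+4: 0.39883998×0.5300 + 0.52548001×0.4700 = 0.458361
  M+6: 0.52548001×0.5300 = 0.278504
Scale to base peak (0.458361) = 100: 7.8 : 49.6 : 100.0 : 60.8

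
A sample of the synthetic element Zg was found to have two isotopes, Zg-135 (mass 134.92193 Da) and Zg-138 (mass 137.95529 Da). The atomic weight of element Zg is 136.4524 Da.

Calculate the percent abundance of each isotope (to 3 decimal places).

Zg-135: 49.545%, Zg-138: 50.455%

With x = fraction of Zg-135 (so Zg-138 is 1 − x):
134.92193·x + 137.95529·(1 − x) = 136.4524
(134.92193 − 137.95529)·x = 136.4524 − 137.95529
x = -1.50289 / -3.03336 = 0.49545 → 49.545% Zg-135, 50.455% Zg-138.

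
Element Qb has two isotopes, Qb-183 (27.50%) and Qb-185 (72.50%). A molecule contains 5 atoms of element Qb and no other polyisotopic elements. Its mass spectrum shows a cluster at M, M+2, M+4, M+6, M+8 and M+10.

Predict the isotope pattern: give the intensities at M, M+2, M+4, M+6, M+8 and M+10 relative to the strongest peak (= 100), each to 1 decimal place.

0.4 : 5.5 : 28.8 : 75.9 : 100.0 : 52.7

The 5 Qb atoms are independent, so intensities follow the terms of (0.2750 + 0.7250)^5.
P(M) = 0.2750^5 = 0.001573
P(M+2) = 5 × 0.2750^4 × 0.7250^1 = 0.020732
P(M+4) = 10 × 0.2750^3 × 0.7250^2 = 0.109314
P(M+6) = 10 × 0.2750^2 × 0.7250^3 = 0.288190
P(M+8) = 5 × 0.2750^1 × 0.7250^4 = 0.379887
P(M+10) = 0.7250^5 = 0.200304
The M+8 peak is largest (0.379887); scaling to 100 gives 0.4 : 5.5 : 28.8 : 75.9 : 100.0 : 52.7.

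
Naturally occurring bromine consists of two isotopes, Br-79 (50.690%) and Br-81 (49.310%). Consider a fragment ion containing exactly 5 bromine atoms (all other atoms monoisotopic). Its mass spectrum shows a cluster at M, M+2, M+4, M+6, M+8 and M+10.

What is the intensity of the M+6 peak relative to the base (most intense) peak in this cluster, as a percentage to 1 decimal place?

97.3%

Term probabilities: M 0.0335, M+2 0.1628, M+4 0.3167, M+6 0.3081, M+8 0.1498, M+10 0.0292. Base peak = M+4.
P(M+4) = C(5,2) × 0.50690^3 × 0.49310^2 = 10 × 0.13024674 × 0.24314761 = 0.316692 (base)
P(M+6) = C(5,3) × 0.50690^2 × 0.49310^3 = 10 × 0.25694761 × 0.11989609 = 0.308070
Relative intensity = 0.308070 / 0.316692 × 100 = 97.3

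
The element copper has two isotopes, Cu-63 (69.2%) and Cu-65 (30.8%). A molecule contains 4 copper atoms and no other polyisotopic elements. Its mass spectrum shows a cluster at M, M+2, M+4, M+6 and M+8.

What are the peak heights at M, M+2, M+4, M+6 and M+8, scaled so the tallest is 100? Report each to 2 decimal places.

Each Cu atom is independently Cu-63 (p = 0.692) or Cu-65 (q = 0.308); the cluster is the binomial expansion (p + q)^4.
P(M) = 0.692^4 = 0.229311
P(M+2) = 4 × 0.692^3 × 0.308^1 = 0.408253
P(M+4) = 6 × 0.692^2 × 0.308^2 = 0.272562
P(M+6) = 4 × 0.692^1 × 0.308^3 = 0.080876
P(M+8) = 0.308^4 = 0.008999
The M+2 peak is largest (0.408253); scaling to 100 gives 56.17 : 100.00 : 66.76 : 19.81 : 2.20.

56.17 : 100.00 : 66.76 : 19.81 : 2.20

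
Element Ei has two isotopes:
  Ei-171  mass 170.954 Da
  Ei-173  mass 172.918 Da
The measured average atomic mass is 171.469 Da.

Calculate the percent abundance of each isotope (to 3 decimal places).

Ei-171: 73.778%, Ei-173: 26.222%

With x = fraction of Ei-171 (so Ei-173 is 1 − x):
170.954·x + 172.918·(1 − x) = 171.469
(170.954 − 172.918)·x = 171.469 − 172.918
x = -1.449 / -1.964 = 0.73778 → 73.778% Ei-171, 26.222% Ei-173.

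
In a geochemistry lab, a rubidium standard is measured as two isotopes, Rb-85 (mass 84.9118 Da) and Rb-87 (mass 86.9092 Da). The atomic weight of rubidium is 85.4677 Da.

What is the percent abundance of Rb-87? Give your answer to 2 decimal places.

Let x be the fractional abundance of Rb-85; then Rb-87 has abundance 1 − x.
84.9118·x + 86.9092·(1 − x) = 85.4677
(84.9118 − 86.9092)·x = 85.4677 − 86.9092
x = -1.4415 / -1.9974 = 0.72169 → 72.17% Rb-85, 27.83% Rb-87.

27.83%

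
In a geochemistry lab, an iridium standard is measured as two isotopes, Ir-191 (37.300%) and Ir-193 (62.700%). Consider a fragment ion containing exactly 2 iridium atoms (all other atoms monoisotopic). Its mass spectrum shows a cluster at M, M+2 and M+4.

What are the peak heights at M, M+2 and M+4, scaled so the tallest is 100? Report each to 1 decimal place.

29.7 : 100.0 : 84.0

The 2 Ir atoms are independent, so intensities follow the terms of (0.37300 + 0.62700)^2.
P(M) = 0.37300^2 = 0.139129
P(M+2) = 2 × 0.37300^1 × 0.62700^1 = 0.467742
P(M+4) = 0.62700^2 = 0.393129
The M+2 peak is largest (0.467742); scaling to 100 gives 29.7 : 100.0 : 84.0.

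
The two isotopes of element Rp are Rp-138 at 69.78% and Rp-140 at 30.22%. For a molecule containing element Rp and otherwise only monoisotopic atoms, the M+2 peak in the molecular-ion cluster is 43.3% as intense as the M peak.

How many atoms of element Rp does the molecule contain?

1

With n Rp atoms, P(M+2)/P(M) = C(n,1)·p^(n−1)q / p^n = n·q/p = n · 0.3022/0.6978.
n = 0.433 × 0.6978/0.3022 = 1.00 ≈ 1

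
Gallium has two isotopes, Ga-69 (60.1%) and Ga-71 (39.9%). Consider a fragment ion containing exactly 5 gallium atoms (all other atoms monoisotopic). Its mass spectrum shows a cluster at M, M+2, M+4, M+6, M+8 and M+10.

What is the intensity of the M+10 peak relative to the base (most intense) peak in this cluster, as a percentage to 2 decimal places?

Term probabilities: M 0.0784, M+2 0.2603, M+4 0.3456, M+6 0.2294, M+8 0.0762, M+10 0.0101. Base peak = M+4.
P(M+4) = C(5,2) × 0.601^3 × 0.399^2 = 10 × 0.2170818 × 0.159201 = 0.345596 (base)
P(M+10) = C(5,5) × 0.601^0 × 0.399^5 = 1 × 1.0000 × 0.01011264 = 0.010113
Relative intensity = 0.010113 / 0.345596 × 100 = 2.93

2.93%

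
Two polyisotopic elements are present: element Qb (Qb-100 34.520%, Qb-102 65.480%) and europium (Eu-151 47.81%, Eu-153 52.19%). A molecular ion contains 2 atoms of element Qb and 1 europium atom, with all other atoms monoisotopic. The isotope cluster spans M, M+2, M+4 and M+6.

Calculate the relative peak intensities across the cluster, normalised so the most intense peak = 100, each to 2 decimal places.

Element Qb pattern (n=2): 0.11916304 : 0.45207392 : 0.42876304
Europium pattern (n=1): 0.4781 : 0.5219
Convolve the two distributions (both contribute in 2-u steps):
  M: 0.11916304×0.4781 = 0.056972
  M+2: 0.11916304×0.5219 + 0.45207392×0.4781 = 0.278328
  M+4: 0.45207392×0.5219 + 0.42876304×0.4781 = 0.440929
  M+6: 0.42876304×0.5219 = 0.223771
Scale to base peak (0.440929) = 100: 12.92 : 63.12 : 100.00 : 50.75

12.92 : 63.12 : 100.00 : 50.75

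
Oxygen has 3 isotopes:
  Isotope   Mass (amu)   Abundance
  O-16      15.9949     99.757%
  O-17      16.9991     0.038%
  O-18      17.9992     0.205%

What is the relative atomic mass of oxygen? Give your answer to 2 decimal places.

The abundance-weighted mean is 0.99757 × 15.9949 + 0.00038 × 16.9991 + 0.00205 × 17.9992
= 15.95603 + 0.00646 + 0.03690 = 15.99939 amu

16.00 amu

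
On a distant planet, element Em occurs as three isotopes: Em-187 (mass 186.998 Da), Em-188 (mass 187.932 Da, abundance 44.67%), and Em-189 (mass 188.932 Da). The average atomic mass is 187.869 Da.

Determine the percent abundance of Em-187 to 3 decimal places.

The remaining 55.33% is split between Em-187 (fraction x) and Em-189 (fraction 0.5533 − x).
Substituting: 186.998x + 188.932(0.5533 − x) = 103.9197756
(186.998 − 188.932)x = -0.6163  ⇒  x = 0.31867, y = 0.23463
Em-187: 31.867%, Em-189: 23.463%.

31.867%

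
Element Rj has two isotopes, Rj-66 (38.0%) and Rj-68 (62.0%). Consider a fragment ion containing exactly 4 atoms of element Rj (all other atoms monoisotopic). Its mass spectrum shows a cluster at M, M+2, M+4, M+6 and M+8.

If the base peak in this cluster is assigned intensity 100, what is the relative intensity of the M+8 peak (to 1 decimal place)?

Term probabilities: M 0.0209, M+2 0.1361, M+4 0.3330, M+6 0.3623, M+8 0.1478. Base peak = M+6.
P(M+6) = C(4,3) × 0.380^1 × 0.620^3 = 4 × 0.3800 × 0.238328 = 0.362259 (base)
P(M+8) = C(4,4) × 0.380^0 × 0.620^4 = 1 × 1.0000 × 0.14776336 = 0.147763
Relative intensity = 0.147763 / 0.362259 × 100 = 40.8

40.8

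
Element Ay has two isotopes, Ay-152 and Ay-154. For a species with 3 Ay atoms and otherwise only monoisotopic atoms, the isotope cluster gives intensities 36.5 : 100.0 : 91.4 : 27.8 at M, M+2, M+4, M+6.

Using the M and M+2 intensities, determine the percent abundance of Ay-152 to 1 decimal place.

52.3%

Let p = fractional abundance of Ay-152. I(M+2)/I(M) = [C(3,1)·p^2·(1−p)] / p^3 = 3·(1−p)/p = 100.0/36.5 = 2.7397
(1−p)/p = 2.7397/3 = 0.9132  ⇒  p = 1/(1 + 0.9132) = 0.5227
Ay-152: 52.3%, Ay-154: 47.7%.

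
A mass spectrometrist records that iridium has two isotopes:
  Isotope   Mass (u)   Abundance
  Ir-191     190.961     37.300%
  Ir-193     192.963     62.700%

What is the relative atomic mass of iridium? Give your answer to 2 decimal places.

192.22 u

Ar = Σ fᵢ·mᵢ = 0.37300 × 190.961 + 0.62700 × 192.963
= 71.2285 + 120.9878 = 192.2163 u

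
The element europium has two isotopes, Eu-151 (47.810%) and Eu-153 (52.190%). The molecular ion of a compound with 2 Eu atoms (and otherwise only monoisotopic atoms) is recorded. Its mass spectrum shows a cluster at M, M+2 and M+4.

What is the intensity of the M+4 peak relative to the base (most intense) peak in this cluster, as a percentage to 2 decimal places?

54.58%

Term probabilities: M 0.2286, M+2 0.4990, M+4 0.2724. Base peak = M+2.
P(M+2) = C(2,1) × 0.47810^1 × 0.52190^1 = 2 × 0.4781 × 0.5219 = 0.499041 (base)
P(M+4) = C(2,2) × 0.47810^0 × 0.52190^2 = 1 × 1.0000 × 0.27237961 = 0.272380
Relative intensity = 0.272380 / 0.499041 × 100 = 54.58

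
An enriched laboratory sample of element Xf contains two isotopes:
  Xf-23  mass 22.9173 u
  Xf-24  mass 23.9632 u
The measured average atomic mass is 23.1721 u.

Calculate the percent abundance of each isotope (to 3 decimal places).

With x = fraction of Xf-23 (so Xf-24 is 1 − x):
22.9173·x + 23.9632·(1 − x) = 23.1721
(22.9173 − 23.9632)·x = 23.1721 − 23.9632
x = -0.7911 / -1.0459 = 0.75638 → 75.638% Xf-23, 24.362% Xf-24.

Xf-23: 75.638%, Xf-24: 24.362%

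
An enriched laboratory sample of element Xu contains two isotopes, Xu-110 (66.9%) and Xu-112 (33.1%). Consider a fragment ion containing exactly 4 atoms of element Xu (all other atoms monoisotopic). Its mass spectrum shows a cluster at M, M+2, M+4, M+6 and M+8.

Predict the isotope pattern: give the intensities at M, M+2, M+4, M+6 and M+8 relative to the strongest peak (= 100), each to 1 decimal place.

50.5 : 100.0 : 74.2 : 24.5 : 3.0

The 4 Xu atoms are independent, so intensities follow the terms of (0.669 + 0.331)^4.
P(M) = 0.669^4 = 0.200311
P(M+2) = 4 × 0.669^3 × 0.331^1 = 0.396430
P(M+4) = 6 × 0.669^2 × 0.331^2 = 0.294211
P(M+6) = 4 × 0.669^1 × 0.331^3 = 0.097044
P(M+8) = 0.331^4 = 0.012004
The M+2 peak is largest (0.396430); scaling to 100 gives 50.5 : 100.0 : 74.2 : 24.5 : 3.0.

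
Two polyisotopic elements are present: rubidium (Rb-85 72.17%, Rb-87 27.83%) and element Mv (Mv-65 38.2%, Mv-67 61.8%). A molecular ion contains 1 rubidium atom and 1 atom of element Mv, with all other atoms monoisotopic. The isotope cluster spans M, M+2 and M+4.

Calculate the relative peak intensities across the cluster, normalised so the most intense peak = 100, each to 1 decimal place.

49.9 : 100.0 : 31.1

Rubidium pattern (n=1): 0.7217 : 0.2783
Element Mv pattern (n=1): 0.3820 : 0.6180
Convolve the two distributions (both contribute in 2-u steps):
  M: 0.7217×0.3820 = 0.275689
  M+2: 0.7217×0.6180 + 0.2783×0.3820 = 0.552321
  M+4: 0.2783×0.6180 = 0.171989
Scale to base peak (0.552321) = 100: 49.9 : 100.0 : 31.1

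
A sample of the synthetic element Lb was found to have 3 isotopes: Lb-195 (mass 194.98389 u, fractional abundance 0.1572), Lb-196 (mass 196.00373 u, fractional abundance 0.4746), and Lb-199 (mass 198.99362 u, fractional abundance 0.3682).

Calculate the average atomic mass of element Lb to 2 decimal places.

196.94 u

Ar = Σ fᵢ·mᵢ = 0.1572 × 194.98389 + 0.4746 × 196.00373 + 0.3682 × 198.99362
= 30.651468 + 93.023370 + 73.269451 = 196.944289 u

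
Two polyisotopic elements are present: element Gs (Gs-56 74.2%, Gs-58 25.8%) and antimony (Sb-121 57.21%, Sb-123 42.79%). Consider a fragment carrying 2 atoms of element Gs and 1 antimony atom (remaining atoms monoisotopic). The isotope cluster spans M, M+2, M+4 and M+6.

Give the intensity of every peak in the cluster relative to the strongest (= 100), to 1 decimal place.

69.3 : 100.0 : 44.4 : 6.3

Element Gs pattern (n=2): 0.550564 : 0.382872 : 0.066564
Antimony pattern (n=1): 0.5721 : 0.4279
Convolve the two distributions (both contribute in 2-u steps):
  M: 0.550564×0.5721 = 0.314978
  M+2: 0.550564×0.4279 + 0.382872×0.5721 = 0.454627
  M+4: 0.382872×0.4279 + 0.066564×0.5721 = 0.201912
  M+6: 0.066564×0.4279 = 0.028483
Scale to base peak (0.454627) = 100: 69.3 : 100.0 : 44.4 : 6.3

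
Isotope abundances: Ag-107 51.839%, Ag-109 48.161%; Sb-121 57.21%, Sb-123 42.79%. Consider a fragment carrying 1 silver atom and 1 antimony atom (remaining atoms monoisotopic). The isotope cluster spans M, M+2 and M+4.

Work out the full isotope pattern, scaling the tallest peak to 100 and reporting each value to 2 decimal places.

59.63 : 100.00 : 41.44

Silver pattern (n=1): 0.51839 : 0.48161
Antimony pattern (n=1): 0.5721 : 0.4279
Convolve the two distributions (both contribute in 2-u steps):
  M: 0.51839×0.5721 = 0.296571
  M+2: 0.51839×0.4279 + 0.48161×0.5721 = 0.497348
  M+4: 0.48161×0.4279 = 0.206081
Scale to base peak (0.497348) = 100: 59.63 : 100.00 : 41.44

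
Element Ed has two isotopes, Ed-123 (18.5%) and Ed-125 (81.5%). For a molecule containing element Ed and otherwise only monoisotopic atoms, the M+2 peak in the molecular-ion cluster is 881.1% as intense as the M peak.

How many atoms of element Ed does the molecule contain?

2

With n Ed atoms, P(M+2)/P(M) = C(n,1)·p^(n−1)q / p^n = n·q/p = n · 0.815/0.185.
n = 8.811 × 0.185/0.815 = 2.00 ≈ 2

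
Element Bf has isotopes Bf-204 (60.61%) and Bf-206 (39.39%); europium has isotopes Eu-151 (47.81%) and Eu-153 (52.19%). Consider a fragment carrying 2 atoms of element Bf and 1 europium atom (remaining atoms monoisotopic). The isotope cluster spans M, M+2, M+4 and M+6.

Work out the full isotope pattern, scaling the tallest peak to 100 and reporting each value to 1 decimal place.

41.8 : 100.0 : 77.0 : 19.3

Element Bf pattern (n=2): 0.36735721 : 0.47748558 : 0.15515721
Europium pattern (n=1): 0.4781 : 0.5219
Convolve the two distributions (both contribute in 2-u steps):
  M: 0.36735721×0.4781 = 0.175633
  M+2: 0.36735721×0.5219 + 0.47748558×0.4781 = 0.420010
  M+4: 0.47748558×0.5219 + 0.15515721×0.4781 = 0.323380
  M+6: 0.15515721×0.5219 = 0.080977
Scale to base peak (0.420010) = 100: 41.8 : 100.0 : 77.0 : 19.3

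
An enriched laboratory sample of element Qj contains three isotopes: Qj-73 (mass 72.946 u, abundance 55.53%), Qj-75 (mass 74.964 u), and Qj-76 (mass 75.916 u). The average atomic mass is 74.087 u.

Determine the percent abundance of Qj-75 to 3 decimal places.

The remaining 44.47% is split between Qj-75 (fraction x) and Qj-76 (fraction 0.4447 − x).
Substituting: 74.964x + 75.916(0.4447 − x) = 33.5800862
(74.964 − 75.916)x = -0.179759  ⇒  x = 0.18882, y = 0.25588
Qj-75: 18.882%, Qj-76: 25.588%.

18.882%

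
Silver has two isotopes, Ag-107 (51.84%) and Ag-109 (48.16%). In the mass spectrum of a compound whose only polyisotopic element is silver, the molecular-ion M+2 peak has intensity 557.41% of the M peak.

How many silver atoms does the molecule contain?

6

The M+2/M ratio from n Ag atoms is n · q/p = n · 0.4816/0.5184.
n = 5.5741 × 0.5184/0.4816 = 6.00 ≈ 6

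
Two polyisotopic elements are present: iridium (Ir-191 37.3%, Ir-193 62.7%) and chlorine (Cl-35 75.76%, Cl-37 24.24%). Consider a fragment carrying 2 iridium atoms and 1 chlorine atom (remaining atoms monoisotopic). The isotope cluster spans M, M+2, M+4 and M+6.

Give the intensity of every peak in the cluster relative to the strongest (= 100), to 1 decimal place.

Iridium pattern (n=2): 0.139129 : 0.467742 : 0.393129
Chlorine pattern (n=1): 0.7576 : 0.2424
Convolve the two distributions (both contribute in 2-u steps):
  M: 0.139129×0.7576 = 0.105404
  M+2: 0.139129×0.2424 + 0.467742×0.7576 = 0.388086
  M+4: 0.467742×0.2424 + 0.393129×0.7576 = 0.411215
  M+6: 0.393129×0.2424 = 0.095294
Scale to base peak (0.411215) = 100: 25.6 : 94.4 : 100.0 : 23.2

25.6 : 94.4 : 100.0 : 23.2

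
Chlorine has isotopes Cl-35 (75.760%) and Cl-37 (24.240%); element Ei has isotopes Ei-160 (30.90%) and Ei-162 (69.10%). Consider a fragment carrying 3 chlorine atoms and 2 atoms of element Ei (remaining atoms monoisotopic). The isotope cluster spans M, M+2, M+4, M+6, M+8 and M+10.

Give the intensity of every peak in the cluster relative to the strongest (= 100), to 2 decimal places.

10.42 : 56.58 : 100.00 : 64.64 : 17.52 : 1.71

Chlorine pattern (n=3): 0.4348304 : 0.41738208 : 0.13354464 : 0.01424288
Element Ei pattern (n=2): 0.095481 : 0.427038 : 0.477481
Convolve the two distributions (both contribute in 2-u steps):
  M: 0.4348304×0.095481 = 0.041518
  M+2: 0.4348304×0.427038 + 0.41738208×0.095481 = 0.225541
  M+4: 0.4348304×0.477481 + 0.41738208×0.427038 + 0.13354464×0.095481 = 0.398612
  M+6: 0.41738208×0.477481 + 0.13354464×0.427038 + 0.01424288×0.095481 = 0.257681
  M+8: 0.13354464×0.477481 + 0.01424288×0.427038 = 0.069847
  M+10: 0.01424288×0.477481 = 0.006801
Scale to base peak (0.398612) = 100: 10.42 : 56.58 : 100.00 : 64.64 : 17.52 : 1.71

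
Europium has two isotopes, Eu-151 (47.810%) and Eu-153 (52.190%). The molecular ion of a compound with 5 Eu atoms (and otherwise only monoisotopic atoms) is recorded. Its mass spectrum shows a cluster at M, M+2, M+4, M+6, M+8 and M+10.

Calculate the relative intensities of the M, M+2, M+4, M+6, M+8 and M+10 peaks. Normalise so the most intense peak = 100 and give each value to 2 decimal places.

The 5 Eu atoms are independent, so intensities follow the terms of (0.47810 + 0.52190)^5.
P(M) = 0.47810^5 = 0.024980
P(M+2) = 5 × 0.47810^4 × 0.52190^1 = 0.136343
P(M+4) = 10 × 0.47810^3 × 0.52190^2 = 0.297667
P(M+6) = 10 × 0.47810^2 × 0.52190^3 = 0.324937
P(M+8) = 5 × 0.47810^1 × 0.52190^4 = 0.177353
P(M+10) = 0.52190^5 = 0.038720
The M+6 peak is largest (0.324937); scaling to 100 gives 7.69 : 41.96 : 91.61 : 100.00 : 54.58 : 11.92.

7.69 : 41.96 : 91.61 : 100.00 : 54.58 : 11.92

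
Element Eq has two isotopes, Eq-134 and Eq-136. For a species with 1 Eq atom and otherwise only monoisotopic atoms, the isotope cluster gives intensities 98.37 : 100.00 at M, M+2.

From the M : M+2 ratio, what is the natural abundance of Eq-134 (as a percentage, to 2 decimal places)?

49.59%

If p is the fraction of Eq that is Eq-134, then I(M+2)/I(M) = [C(1,1)·p^0·(1−p)] / p^1 = 1·(1−p)/p = 100.00/98.37 = 1.0166
(1−p)/p = 1.0166/1 = 1.0166  ⇒  p = 1/(1 + 1.0166) = 0.4959
Eq-134: 49.59%, Eq-136: 50.41%.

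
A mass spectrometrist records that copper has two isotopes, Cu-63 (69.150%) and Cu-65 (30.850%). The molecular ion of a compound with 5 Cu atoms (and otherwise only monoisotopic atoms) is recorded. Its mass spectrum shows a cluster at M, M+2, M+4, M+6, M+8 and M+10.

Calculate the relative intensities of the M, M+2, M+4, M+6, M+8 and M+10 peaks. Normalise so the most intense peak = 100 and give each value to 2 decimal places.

Expanding (0.69150 + 0.30850)^5:
P(M) = 0.69150^5 = 0.158111
P(M+2) = 5 × 0.69150^4 × 0.30850^1 = 0.352691
P(M+4) = 10 × 0.69150^3 × 0.30850^2 = 0.314693
P(M+6) = 10 × 0.69150^2 × 0.30850^3 = 0.140394
P(M+8) = 5 × 0.69150^1 × 0.30850^4 = 0.031317
P(M+10) = 0.30850^5 = 0.002794
The M+2 peak is largest (0.352691); scaling to 100 gives 44.83 : 100.00 : 89.23 : 39.81 : 8.88 : 0.79.

44.83 : 100.00 : 89.23 : 39.81 : 8.88 : 0.79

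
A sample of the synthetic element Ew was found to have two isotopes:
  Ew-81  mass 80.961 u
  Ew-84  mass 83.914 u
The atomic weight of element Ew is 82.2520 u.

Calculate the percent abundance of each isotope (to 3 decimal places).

Let x be the fractional abundance of Ew-81; then Ew-84 has abundance 1 − x.
80.961·x + 83.914·(1 − x) = 82.2520
(80.961 − 83.914)·x = 82.2520 − 83.914
x = -1.6620 / -2.953 = 0.56282 → 56.282% Ew-81, 43.718% Ew-84.

Ew-81: 56.282%, Ew-84: 43.718%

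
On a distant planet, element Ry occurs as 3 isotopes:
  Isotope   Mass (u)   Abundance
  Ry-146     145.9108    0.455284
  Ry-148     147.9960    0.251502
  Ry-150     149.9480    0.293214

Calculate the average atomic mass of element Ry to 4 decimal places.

Ar = Σ fᵢ·mᵢ = 0.455284 × 145.9108 + 0.251502 × 147.9960 + 0.293214 × 149.9480
= 66.43085 + 37.22129 + 43.96685 = 147.61899 u

147.6190 u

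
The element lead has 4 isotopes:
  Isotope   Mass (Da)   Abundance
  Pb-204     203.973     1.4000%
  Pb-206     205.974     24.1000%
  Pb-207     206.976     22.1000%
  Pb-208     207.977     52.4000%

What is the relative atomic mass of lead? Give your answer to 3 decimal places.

207.217 Da

Weight each isotope mass by its fractional abundance: 0.014000 × 203.973 + 0.241000 × 205.974 + 0.221000 × 206.976 + 0.524000 × 207.977
= 2.8556 + 49.6397 + 45.7417 + 108.9799 = 207.2169 Da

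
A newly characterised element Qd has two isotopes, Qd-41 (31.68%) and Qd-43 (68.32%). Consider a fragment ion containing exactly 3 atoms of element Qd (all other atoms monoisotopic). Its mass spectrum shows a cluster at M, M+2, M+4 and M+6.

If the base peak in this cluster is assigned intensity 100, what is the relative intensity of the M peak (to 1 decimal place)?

7.2

(0.3168 + 0.6832)^3 gives M 0.0318, M+2 0.2057, M+4 0.4436, M+6 0.3189; the largest is M+4.
P(M+4) = C(3,2) × 0.3168^1 × 0.6832^2 = 3 × 0.3168 × 0.46676224 = 0.443611 (base)
P(M) = C(3,0) × 0.3168^3 × 0.6832^0 = 1 × 0.03179476 × 1.0000 = 0.031795
Relative intensity = 0.031795 / 0.443611 × 100 = 7.2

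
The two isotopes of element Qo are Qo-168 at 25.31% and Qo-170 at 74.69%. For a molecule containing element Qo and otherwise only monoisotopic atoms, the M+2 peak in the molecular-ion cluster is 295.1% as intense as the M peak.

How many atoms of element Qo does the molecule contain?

1

With n Qo atoms, P(M+2)/P(M) = C(n,1)·p^(n−1)q / p^n = n·q/p = n · 0.7469/0.2531.
n = 2.951 × 0.2531/0.7469 = 1.00 ≈ 1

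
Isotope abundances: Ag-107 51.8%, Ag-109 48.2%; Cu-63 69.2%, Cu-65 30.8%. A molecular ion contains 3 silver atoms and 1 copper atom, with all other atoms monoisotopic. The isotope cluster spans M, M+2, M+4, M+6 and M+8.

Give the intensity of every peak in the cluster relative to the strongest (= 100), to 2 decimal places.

26.04 : 84.29 : 100.00 : 51.09 : 9.34

Silver pattern (n=3): 0.13899183 : 0.3879965 : 0.3610315 : 0.11198017
Copper pattern (n=1): 0.6920 : 0.3080
Convolve the two distributions (both contribute in 2-u steps):
  M: 0.13899183×0.6920 = 0.096182
  M+2: 0.13899183×0.3080 + 0.3879965×0.6920 = 0.311303
  M+4: 0.3879965×0.3080 + 0.3610315×0.6920 = 0.369337
  M+6: 0.3610315×0.3080 + 0.11198017×0.6920 = 0.188688
  M+8: 0.11198017×0.3080 = 0.034490
Scale to base peak (0.369337) = 100: 26.04 : 84.29 : 100.00 : 51.09 : 9.34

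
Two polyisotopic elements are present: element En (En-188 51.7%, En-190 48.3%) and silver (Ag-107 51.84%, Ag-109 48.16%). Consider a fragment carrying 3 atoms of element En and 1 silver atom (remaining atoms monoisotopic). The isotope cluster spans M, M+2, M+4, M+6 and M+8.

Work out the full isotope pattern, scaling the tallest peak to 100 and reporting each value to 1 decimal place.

19.1 : 71.5 : 100.0 : 62.2 : 14.5

Element En pattern (n=3): 0.13818841 : 0.38730176 : 0.36183124 : 0.11267859
Silver pattern (n=1): 0.5184 : 0.4816
Convolve the two distributions (both contribute in 2-u steps):
  M: 0.13818841×0.5184 = 0.071637
  M+2: 0.13818841×0.4816 + 0.38730176×0.5184 = 0.267329
  M+4: 0.38730176×0.4816 + 0.36183124×0.5184 = 0.374098
  M+6: 0.36183124×0.4816 + 0.11267859×0.5184 = 0.232671
  M+8: 0.11267859×0.4816 = 0.054266
Scale to base peak (0.374098) = 100: 19.1 : 71.5 : 100.0 : 62.2 : 14.5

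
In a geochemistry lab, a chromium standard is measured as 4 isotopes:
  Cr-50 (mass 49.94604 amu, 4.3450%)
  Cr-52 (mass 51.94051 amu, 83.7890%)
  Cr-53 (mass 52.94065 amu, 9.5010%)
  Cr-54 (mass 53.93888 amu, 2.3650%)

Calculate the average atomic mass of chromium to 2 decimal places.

52.00 amu

Weight each isotope mass by its fractional abundance: 0.043450 × 49.94604 + 0.837890 × 51.94051 + 0.095010 × 52.94065 + 0.023650 × 53.93888
= 2.170155 + 43.520434 + 5.029891 + 1.275655 = 51.996135 amu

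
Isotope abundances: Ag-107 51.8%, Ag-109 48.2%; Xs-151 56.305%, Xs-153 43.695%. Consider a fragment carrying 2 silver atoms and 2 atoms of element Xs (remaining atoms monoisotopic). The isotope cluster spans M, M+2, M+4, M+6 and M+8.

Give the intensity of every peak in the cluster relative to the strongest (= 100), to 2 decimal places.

Silver pattern (n=2): 0.268324 : 0.499352 : 0.232324
Element Xs pattern (n=2): 0.3170253 : 0.4920494 : 0.1909253
Convolve the two distributions (both contribute in 2-u steps):
  M: 0.268324×0.3170253 = 0.085065
  M+2: 0.268324×0.4920494 + 0.499352×0.3170253 = 0.290336
  M+4: 0.268324×0.1909253 + 0.499352×0.4920494 + 0.232324×0.3170253 = 0.370588
  M+6: 0.499352×0.1909253 + 0.232324×0.4920494 = 0.209654
  M+8: 0.232324×0.1909253 = 0.044357
Scale to base peak (0.370588) = 100: 22.95 : 78.34 : 100.00 : 56.57 : 11.97

22.95 : 78.34 : 100.00 : 56.57 : 11.97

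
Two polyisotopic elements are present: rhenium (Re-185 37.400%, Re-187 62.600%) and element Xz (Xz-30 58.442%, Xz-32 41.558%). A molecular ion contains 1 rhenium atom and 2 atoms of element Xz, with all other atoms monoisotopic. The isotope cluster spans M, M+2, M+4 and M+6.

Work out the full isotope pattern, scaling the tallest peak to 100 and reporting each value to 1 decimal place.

32.3 : 100.0 : 93.2 : 27.3

Rhenium pattern (n=1): 0.3740 : 0.6260
Element Xz pattern (n=2): 0.34154674 : 0.48574653 : 0.17270674
Convolve the two distributions (both contribute in 2-u steps):
  M: 0.3740×0.34154674 = 0.127738
  M+2: 0.3740×0.48574653 + 0.6260×0.34154674 = 0.395477
  M+4: 0.3740×0.17270674 + 0.6260×0.48574653 = 0.368670
  M+6: 0.6260×0.17270674 = 0.108114
Scale to base peak (0.395477) = 100: 32.3 : 100.0 : 93.2 : 27.3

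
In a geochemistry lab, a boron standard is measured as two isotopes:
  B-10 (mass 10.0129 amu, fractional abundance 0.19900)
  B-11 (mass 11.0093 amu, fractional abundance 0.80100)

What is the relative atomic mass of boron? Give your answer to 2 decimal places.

10.81 amu

Average mass = Σ (abundance × isotope mass) = 0.19900 × 10.0129 + 0.80100 × 11.0093
= 1.99257 + 8.81845 = 10.81102 amu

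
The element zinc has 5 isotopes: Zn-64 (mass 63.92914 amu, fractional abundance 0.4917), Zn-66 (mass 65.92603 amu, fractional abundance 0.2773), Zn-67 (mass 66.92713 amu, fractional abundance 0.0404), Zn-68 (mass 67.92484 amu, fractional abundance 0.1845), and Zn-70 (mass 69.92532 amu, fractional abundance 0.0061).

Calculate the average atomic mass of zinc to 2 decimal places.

Average mass = Σ (abundance × isotope mass) = 0.4917 × 63.92914 + 0.2773 × 65.92603 + 0.0404 × 66.92713 + 0.1845 × 67.92484 + 0.0061 × 69.92532
= 31.433958 + 18.281288 + 2.703856 + 12.532133 + 0.426544 = 65.377779 amu

65.38 amu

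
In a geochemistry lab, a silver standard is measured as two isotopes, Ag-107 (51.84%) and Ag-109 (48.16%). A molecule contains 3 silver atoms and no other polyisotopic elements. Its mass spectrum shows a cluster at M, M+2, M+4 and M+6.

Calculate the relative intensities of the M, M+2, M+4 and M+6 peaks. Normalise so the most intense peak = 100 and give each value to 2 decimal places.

35.88 : 100.00 : 92.90 : 28.77

Each Ag atom is independently Ag-107 (p = 0.5184) or Ag-109 (q = 0.4816); the cluster is the binomial expansion (p + q)^3.
P(M) = 0.5184^3 = 0.139314
P(M+2) = 3 × 0.5184^2 × 0.4816^1 = 0.388273
P(M+4) = 3 × 0.5184^1 × 0.4816^2 = 0.360711
P(M+6) = 0.4816^3 = 0.111702
The M+2 peak is largest (0.388273); scaling to 100 gives 35.88 : 100.00 : 92.90 : 28.77.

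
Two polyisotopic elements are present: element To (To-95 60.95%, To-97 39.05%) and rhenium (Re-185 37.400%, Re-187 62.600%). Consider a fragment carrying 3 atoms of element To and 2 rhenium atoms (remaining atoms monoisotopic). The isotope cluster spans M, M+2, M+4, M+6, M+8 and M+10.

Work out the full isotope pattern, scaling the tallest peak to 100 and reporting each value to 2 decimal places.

9.55 : 50.34 : 100.00 : 93.34 : 41.37 : 7.04

Element To pattern (n=3): 0.22642331 : 0.43520083 : 0.27882842 : 0.05954744
Rhenium pattern (n=2): 0.139876 : 0.468248 : 0.391876
Convolve the two distributions (both contribute in 2-u steps):
  M: 0.22642331×0.139876 = 0.031671
  M+2: 0.22642331×0.468248 + 0.43520083×0.139876 = 0.166896
  M+4: 0.22642331×0.391876 + 0.43520083×0.468248 + 0.27882842×0.139876 = 0.331513
  M+6: 0.43520083×0.391876 + 0.27882842×0.468248 + 0.05954744×0.139876 = 0.309435
  M+8: 0.27882842×0.391876 + 0.05954744×0.468248 = 0.137149
  M+10: 0.05954744×0.391876 = 0.023335
Scale to base peak (0.331513) = 100: 9.55 : 50.34 : 100.00 : 93.34 : 41.37 : 7.04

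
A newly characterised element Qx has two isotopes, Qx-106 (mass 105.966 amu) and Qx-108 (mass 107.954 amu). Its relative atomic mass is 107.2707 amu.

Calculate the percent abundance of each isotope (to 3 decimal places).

With x = fraction of Qx-106 (so Qx-108 is 1 − x):
105.966·x + 107.954·(1 − x) = 107.2707
(105.966 − 107.954)·x = 107.2707 − 107.954
x = -0.6833 / -1.988 = 0.34371 → 34.371% Qx-106, 65.629% Qx-108.

Qx-106: 34.371%, Qx-108: 65.629%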